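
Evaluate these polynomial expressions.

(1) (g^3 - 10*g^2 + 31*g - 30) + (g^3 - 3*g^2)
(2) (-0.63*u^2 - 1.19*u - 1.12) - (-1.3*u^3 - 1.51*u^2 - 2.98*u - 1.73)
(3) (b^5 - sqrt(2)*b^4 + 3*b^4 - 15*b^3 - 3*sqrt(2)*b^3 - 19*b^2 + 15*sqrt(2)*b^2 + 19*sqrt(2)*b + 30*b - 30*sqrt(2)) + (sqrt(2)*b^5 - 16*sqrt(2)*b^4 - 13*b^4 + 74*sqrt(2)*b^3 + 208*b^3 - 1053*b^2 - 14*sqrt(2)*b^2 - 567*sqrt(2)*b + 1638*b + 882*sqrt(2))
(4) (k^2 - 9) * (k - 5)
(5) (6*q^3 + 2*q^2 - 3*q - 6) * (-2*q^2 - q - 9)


(1) = 2*g^3 - 13*g^2 + 31*g - 30
(2) = 1.3*u^3 + 0.88*u^2 + 1.79*u + 0.61
(3) = b^5 + sqrt(2)*b^5 - 17*sqrt(2)*b^4 - 10*b^4 + 71*sqrt(2)*b^3 + 193*b^3 - 1072*b^2 + sqrt(2)*b^2 - 548*sqrt(2)*b + 1668*b + 852*sqrt(2)
(4) = k^3 - 5*k^2 - 9*k + 45
(5) = -12*q^5 - 10*q^4 - 50*q^3 - 3*q^2 + 33*q + 54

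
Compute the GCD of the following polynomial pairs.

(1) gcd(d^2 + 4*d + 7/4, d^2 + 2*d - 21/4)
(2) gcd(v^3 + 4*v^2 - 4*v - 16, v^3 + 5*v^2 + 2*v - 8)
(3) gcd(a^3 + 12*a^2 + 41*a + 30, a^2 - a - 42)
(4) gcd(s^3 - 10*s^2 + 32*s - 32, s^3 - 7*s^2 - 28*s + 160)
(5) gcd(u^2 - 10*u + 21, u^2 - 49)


(1) = gcd((d + 1/2)*(d + 7/2), (d - 3/2)*(d + 7/2)) = d + 7/2
(2) = v^2 + 6*v + 8
(3) = gcd((a + 1)*(a + 5)*(a + 6), (a - 7)*(a + 6)) = a + 6
(4) = gcd((s - 4)^2*(s - 2), (s - 8)*(s - 4)*(s + 5)) = s - 4
(5) = u - 7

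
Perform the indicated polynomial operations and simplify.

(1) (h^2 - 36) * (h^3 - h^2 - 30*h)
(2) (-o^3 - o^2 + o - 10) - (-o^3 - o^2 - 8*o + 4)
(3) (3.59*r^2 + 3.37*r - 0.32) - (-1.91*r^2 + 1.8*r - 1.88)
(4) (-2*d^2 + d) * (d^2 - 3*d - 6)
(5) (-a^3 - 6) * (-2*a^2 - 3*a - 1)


(1) = h^5 - h^4 - 66*h^3 + 36*h^2 + 1080*h
(2) = 9*o - 14
(3) = 5.5*r^2 + 1.57*r + 1.56
(4) = -2*d^4 + 7*d^3 + 9*d^2 - 6*d
(5) = 2*a^5 + 3*a^4 + a^3 + 12*a^2 + 18*a + 6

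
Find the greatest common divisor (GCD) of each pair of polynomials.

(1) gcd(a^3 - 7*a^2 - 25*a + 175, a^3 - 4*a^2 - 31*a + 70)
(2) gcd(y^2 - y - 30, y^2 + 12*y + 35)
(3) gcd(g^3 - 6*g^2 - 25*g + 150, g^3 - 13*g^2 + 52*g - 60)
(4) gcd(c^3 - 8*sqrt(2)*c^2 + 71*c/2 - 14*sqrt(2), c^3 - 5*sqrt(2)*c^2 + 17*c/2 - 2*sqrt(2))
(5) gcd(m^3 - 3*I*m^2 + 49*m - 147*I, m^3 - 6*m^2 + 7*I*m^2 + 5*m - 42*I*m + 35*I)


(1) = a^2 - 2*a - 35
(2) = y + 5
(3) = gcd((g - 6)*(g - 5)*(g + 5), (g - 6)*(g - 5)*(g - 2)) = g^2 - 11*g + 30
(4) = gcd((c - 4*sqrt(2))*(c - 7*sqrt(2)/2)*(c - sqrt(2)/2), (c - 4*sqrt(2))*(c - sqrt(2)/2)^2) = c^2 - 9*sqrt(2)*c/2 + 4
(5) = m + 7*I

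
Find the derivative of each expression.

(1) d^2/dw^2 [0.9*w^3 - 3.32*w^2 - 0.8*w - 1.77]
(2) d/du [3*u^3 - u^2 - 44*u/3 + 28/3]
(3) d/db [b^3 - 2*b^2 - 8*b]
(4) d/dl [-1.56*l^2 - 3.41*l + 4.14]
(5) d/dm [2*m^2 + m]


(1) = 5.4*w - 6.64
(2) = 9*u^2 - 2*u - 44/3
(3) = 3*b^2 - 4*b - 8
(4) = -3.12*l - 3.41
(5) = 4*m + 1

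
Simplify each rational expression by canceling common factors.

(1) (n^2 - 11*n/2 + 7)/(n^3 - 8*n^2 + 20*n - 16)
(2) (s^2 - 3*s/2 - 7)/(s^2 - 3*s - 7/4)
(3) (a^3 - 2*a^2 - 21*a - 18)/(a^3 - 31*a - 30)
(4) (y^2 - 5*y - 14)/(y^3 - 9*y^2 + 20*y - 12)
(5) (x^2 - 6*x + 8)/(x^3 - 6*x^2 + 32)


(1) = (2*n - 7)/(2*n^2 - 12*n + 16)
(2) = (2*s + 4)/(2*s + 1)
(3) = (a + 3)/(a + 5)
(4) = (y^2 - 5*y - 14)/(y^3 - 9*y^2 + 20*y - 12)
(5) = (x - 2)/(x^2 - 2*x - 8)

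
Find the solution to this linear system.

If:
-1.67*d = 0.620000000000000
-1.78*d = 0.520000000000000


Then:
No Solution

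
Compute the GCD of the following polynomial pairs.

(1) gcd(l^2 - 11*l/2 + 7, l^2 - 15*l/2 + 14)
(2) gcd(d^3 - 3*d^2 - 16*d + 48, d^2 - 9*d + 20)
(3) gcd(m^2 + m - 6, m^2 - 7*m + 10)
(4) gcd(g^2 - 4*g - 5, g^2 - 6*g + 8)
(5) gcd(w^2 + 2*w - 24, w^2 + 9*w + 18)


(1) = l - 7/2
(2) = d - 4
(3) = gcd((m - 2)*(m + 3), (m - 5)*(m - 2)) = m - 2
(4) = 1
(5) = w + 6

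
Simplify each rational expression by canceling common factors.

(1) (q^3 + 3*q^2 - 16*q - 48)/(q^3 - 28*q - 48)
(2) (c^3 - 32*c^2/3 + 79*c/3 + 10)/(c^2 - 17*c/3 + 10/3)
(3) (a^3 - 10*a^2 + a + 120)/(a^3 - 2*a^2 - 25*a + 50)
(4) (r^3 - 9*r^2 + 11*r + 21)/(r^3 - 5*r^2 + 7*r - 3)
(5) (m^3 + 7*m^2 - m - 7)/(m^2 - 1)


(1) = (q^2 - q - 12)/(q^2 - 4*q - 12)
(2) = (3*c^2 - 17*c - 6)/(3*c - 2)
(3) = (a^2 - 5*a - 24)/(a^2 + 3*a - 10)
(4) = (r^2 - 6*r - 7)/(r^2 - 2*r + 1)
(5) = m + 7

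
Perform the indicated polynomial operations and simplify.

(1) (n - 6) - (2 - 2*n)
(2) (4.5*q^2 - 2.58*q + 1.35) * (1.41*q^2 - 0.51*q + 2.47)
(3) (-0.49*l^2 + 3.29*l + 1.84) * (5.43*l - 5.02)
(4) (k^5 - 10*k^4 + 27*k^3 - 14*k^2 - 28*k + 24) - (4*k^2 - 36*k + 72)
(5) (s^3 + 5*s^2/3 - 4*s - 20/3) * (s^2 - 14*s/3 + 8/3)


(1) = 3*n - 8
(2) = 6.345*q^4 - 5.9328*q^3 + 14.3343*q^2 - 7.0611*q + 3.3345
(3) = -2.6607*l^3 + 20.3245*l^2 - 6.5246*l - 9.2368
(4) = k^5 - 10*k^4 + 27*k^3 - 18*k^2 + 8*k - 48
(5) = s^5 - 3*s^4 - 82*s^3/9 + 148*s^2/9 + 184*s/9 - 160/9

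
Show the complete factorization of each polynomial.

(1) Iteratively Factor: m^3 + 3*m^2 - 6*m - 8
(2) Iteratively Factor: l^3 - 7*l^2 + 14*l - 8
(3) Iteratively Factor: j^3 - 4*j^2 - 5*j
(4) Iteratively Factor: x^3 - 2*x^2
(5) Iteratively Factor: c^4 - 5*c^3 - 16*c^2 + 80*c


(1) = (m + 1)*(m^2 + 2*m - 8) = (m + 1)*(m + 4)*(m - 2)
(2) = (l - 4)*(l^2 - 3*l + 2) = (l - 4)*(l - 1)*(l - 2)
(3) = (j)*(j^2 - 4*j - 5) = j*(j - 5)*(j + 1)
(4) = (x)*(x^2 - 2*x) = x^2*(x - 2)
(5) = (c - 5)*(c^3 - 16*c) = (c - 5)*(c - 4)*(c^2 + 4*c) = c*(c - 5)*(c - 4)*(c + 4)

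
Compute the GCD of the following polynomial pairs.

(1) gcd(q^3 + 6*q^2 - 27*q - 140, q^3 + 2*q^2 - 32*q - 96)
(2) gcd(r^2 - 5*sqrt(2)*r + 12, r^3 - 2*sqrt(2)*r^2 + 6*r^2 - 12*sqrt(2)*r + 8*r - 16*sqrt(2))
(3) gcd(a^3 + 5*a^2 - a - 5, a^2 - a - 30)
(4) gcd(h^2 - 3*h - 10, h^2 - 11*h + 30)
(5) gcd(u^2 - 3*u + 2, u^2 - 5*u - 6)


(1) = gcd((q - 5)*(q + 4)*(q + 7), (q - 6)*(q + 4)^2) = q + 4
(2) = gcd((r - 3*sqrt(2))*(r - 2*sqrt(2)), (r + 2)*(r + 4)*(r - 2*sqrt(2))) = r - 2*sqrt(2)
(3) = gcd((a - 1)*(a + 1)*(a + 5), (a - 6)*(a + 5)) = a + 5
(4) = h - 5
(5) = gcd((u - 2)*(u - 1), (u - 6)*(u + 1)) = 1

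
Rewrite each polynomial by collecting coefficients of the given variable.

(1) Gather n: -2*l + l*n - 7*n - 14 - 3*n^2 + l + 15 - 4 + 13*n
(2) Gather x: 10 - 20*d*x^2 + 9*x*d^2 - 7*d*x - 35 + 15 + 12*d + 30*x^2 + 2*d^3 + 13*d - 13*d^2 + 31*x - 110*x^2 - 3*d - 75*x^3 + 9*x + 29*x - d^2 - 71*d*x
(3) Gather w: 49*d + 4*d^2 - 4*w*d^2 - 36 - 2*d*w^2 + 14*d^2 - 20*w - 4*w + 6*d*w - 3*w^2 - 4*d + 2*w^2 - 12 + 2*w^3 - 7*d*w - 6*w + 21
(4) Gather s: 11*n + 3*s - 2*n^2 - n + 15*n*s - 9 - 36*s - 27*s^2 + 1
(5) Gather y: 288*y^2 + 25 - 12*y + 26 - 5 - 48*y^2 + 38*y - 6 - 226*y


(1) = -l - 3*n^2 + n*(l + 6) - 3
(2) = 2*d^3 - 14*d^2 + 22*d - 75*x^3 + x^2*(-20*d - 80) + x*(9*d^2 - 78*d + 69) - 10
(3) = 18*d^2 + 45*d + 2*w^3 + w^2*(-2*d - 1) + w*(-4*d^2 - d - 30) - 27
(4) = -2*n^2 + 10*n - 27*s^2 + s*(15*n - 33) - 8
(5) = 240*y^2 - 200*y + 40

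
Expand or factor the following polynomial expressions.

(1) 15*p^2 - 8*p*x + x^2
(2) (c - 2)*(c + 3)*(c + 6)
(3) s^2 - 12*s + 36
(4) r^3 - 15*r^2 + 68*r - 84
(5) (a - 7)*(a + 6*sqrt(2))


(1) = (-5*p + x)*(-3*p + x)
(2) = c^3 + 7*c^2 - 36
(3) = (s - 6)^2
(4) = (r - 7)*(r - 6)*(r - 2)
(5) = a^2 - 7*a + 6*sqrt(2)*a - 42*sqrt(2)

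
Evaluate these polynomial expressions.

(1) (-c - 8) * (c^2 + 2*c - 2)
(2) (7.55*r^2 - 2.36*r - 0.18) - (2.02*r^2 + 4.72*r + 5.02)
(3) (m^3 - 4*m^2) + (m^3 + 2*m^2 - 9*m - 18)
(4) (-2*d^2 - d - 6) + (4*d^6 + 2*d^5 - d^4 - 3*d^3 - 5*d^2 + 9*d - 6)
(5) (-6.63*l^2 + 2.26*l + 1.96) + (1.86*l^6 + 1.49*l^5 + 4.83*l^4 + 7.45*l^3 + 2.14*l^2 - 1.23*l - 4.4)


(1) = -c^3 - 10*c^2 - 14*c + 16
(2) = 5.53*r^2 - 7.08*r - 5.2
(3) = 2*m^3 - 2*m^2 - 9*m - 18
(4) = 4*d^6 + 2*d^5 - d^4 - 3*d^3 - 7*d^2 + 8*d - 12
(5) = 1.86*l^6 + 1.49*l^5 + 4.83*l^4 + 7.45*l^3 - 4.49*l^2 + 1.03*l - 2.44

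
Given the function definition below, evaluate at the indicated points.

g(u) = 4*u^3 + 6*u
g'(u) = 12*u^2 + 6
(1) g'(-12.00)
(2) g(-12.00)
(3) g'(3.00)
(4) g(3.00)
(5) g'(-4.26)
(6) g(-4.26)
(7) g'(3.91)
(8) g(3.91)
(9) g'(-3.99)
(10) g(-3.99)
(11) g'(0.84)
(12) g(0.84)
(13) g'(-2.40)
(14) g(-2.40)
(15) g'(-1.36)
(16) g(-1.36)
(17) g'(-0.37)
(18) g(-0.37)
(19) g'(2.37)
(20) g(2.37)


(1) = 1734.00
(2) = -6984.00
(3) = 114.00
(4) = 126.00
(5) = 223.77
(6) = -334.80
(7) = 189.46
(8) = 262.57
(9) = 197.04
(10) = -278.02
(11) = 14.47
(12) = 7.41
(13) = 75.12
(14) = -69.70
(15) = 28.20
(16) = -18.22
(17) = 7.64
(18) = -2.42
(19) = 73.40
(20) = 67.47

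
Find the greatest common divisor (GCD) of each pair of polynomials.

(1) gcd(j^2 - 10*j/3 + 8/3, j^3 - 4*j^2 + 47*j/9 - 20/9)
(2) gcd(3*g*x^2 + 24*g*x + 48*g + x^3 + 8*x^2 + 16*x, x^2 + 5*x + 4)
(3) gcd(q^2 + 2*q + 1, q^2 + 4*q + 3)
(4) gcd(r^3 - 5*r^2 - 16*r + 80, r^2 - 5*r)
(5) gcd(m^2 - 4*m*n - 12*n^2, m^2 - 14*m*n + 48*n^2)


(1) = j - 4/3
(2) = x + 4
(3) = q + 1
(4) = gcd((r - 5)*(r - 4)*(r + 4), r*(r - 5)) = r - 5
(5) = gcd((m - 6*n)*(m + 2*n), (m - 8*n)*(m - 6*n)) = m - 6*n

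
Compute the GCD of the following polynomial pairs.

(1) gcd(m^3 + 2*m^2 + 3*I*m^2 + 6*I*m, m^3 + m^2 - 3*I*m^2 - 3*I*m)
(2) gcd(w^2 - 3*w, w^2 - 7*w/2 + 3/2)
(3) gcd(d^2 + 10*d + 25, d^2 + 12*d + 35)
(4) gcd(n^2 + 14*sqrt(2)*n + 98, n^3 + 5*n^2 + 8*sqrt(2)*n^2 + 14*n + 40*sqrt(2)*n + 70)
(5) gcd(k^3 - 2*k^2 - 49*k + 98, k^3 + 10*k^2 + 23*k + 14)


(1) = gcd(m*(m + 2)*(m + 3*I), m*(m + 1)*(m - 3*I)) = m
(2) = gcd(w*(w - 3), (w - 3)*(w - 1/2)) = w - 3
(3) = d + 5
(4) = n + 7*sqrt(2)
(5) = k + 7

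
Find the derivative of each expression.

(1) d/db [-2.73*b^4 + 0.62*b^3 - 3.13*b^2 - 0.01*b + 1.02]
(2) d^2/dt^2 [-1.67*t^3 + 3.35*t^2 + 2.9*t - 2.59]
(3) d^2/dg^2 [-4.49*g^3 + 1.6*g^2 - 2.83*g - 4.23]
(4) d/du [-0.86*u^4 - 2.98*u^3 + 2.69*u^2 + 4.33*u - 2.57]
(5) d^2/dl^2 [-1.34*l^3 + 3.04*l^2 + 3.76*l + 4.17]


(1) = -10.92*b^3 + 1.86*b^2 - 6.26*b - 0.01
(2) = 6.7 - 10.02*t
(3) = 3.2 - 26.94*g
(4) = -3.44*u^3 - 8.94*u^2 + 5.38*u + 4.33
(5) = 6.08 - 8.04*l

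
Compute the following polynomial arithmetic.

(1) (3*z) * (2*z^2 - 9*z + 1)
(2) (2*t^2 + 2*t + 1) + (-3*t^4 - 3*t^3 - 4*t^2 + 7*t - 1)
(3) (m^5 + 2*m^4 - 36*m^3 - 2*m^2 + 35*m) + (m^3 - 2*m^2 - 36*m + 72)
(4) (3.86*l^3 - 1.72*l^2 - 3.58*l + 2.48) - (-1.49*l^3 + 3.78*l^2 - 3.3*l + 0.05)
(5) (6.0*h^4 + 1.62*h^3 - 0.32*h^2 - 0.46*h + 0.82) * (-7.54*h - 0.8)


(1) = 6*z^3 - 27*z^2 + 3*z
(2) = -3*t^4 - 3*t^3 - 2*t^2 + 9*t
(3) = m^5 + 2*m^4 - 35*m^3 - 4*m^2 - m + 72
(4) = 5.35*l^3 - 5.5*l^2 - 0.28*l + 2.43
(5) = -45.24*h^5 - 17.0148*h^4 + 1.1168*h^3 + 3.7244*h^2 - 5.8148*h - 0.656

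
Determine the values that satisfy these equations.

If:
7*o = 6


Then:
o = 6/7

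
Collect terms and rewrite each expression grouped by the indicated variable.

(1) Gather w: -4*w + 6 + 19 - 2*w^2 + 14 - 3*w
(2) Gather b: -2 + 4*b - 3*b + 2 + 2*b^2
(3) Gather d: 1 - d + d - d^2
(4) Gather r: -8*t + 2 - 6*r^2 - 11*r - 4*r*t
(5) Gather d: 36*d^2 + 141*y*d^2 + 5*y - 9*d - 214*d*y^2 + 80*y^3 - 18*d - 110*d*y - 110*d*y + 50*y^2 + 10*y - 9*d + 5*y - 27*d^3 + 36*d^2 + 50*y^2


(1) = -2*w^2 - 7*w + 39
(2) = 2*b^2 + b
(3) = 1 - d^2
(4) = -6*r^2 + r*(-4*t - 11) - 8*t + 2
(5) = -27*d^3 + d^2*(141*y + 72) + d*(-214*y^2 - 220*y - 36) + 80*y^3 + 100*y^2 + 20*y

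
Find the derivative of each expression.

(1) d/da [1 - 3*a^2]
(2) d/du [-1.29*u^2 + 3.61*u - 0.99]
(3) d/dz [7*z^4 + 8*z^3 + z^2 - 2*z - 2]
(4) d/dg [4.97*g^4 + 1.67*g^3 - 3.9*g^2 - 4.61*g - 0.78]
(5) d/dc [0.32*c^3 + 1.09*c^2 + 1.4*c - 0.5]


(1) = -6*a
(2) = 3.61 - 2.58*u
(3) = 28*z^3 + 24*z^2 + 2*z - 2
(4) = 19.88*g^3 + 5.01*g^2 - 7.8*g - 4.61
(5) = 0.96*c^2 + 2.18*c + 1.4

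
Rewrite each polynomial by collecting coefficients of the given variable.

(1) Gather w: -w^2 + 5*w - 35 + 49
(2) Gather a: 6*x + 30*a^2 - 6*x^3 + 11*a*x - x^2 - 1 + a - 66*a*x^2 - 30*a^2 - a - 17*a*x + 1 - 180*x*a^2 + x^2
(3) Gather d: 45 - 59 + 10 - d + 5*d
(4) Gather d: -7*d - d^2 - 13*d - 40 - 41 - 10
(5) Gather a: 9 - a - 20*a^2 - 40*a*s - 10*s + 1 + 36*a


(1) = -w^2 + 5*w + 14
(2) = -180*a^2*x + a*(-66*x^2 - 6*x) - 6*x^3 + 6*x
(3) = 4*d - 4
(4) = -d^2 - 20*d - 91
(5) = -20*a^2 + a*(35 - 40*s) - 10*s + 10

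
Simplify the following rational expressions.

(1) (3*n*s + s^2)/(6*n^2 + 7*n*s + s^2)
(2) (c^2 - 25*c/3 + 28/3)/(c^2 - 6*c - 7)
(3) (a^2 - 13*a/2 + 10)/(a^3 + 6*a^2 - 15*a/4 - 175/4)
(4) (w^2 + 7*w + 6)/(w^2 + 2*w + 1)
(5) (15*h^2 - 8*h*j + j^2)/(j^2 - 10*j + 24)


(1) = (3*n*s + s^2)/(6*n^2 + 7*n*s + s^2)
(2) = (3*c - 4)/(3*c + 3)
(3) = (2*a - 8)/(2*a^2 + 17*a + 35)
(4) = (w + 6)/(w + 1)
(5) = (15*h^2 - 8*h*j + j^2)/(j^2 - 10*j + 24)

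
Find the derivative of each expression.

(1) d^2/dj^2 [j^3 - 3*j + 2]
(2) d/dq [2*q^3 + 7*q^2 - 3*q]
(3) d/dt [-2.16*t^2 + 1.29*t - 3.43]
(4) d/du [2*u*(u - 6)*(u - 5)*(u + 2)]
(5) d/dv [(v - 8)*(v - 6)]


(1) = 6*j
(2) = 6*q^2 + 14*q - 3
(3) = 1.29 - 4.32*t
(4) = 8*u^3 - 54*u^2 + 32*u + 120
(5) = 2*v - 14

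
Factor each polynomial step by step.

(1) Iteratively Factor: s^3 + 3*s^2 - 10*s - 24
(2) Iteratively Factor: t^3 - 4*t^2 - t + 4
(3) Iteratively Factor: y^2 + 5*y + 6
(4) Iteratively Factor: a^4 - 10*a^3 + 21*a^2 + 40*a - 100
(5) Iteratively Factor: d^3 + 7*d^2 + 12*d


(1) = (s + 4)*(s^2 - s - 6) = (s + 2)*(s + 4)*(s - 3)
(2) = (t - 1)*(t^2 - 3*t - 4) = (t - 1)*(t + 1)*(t - 4)
(3) = (y + 2)*(y + 3)
(4) = (a - 5)*(a^3 - 5*a^2 - 4*a + 20) = (a - 5)*(a - 2)*(a^2 - 3*a - 10) = (a - 5)^2*(a - 2)*(a + 2)
(5) = (d + 3)*(d^2 + 4*d) = d*(d + 3)*(d + 4)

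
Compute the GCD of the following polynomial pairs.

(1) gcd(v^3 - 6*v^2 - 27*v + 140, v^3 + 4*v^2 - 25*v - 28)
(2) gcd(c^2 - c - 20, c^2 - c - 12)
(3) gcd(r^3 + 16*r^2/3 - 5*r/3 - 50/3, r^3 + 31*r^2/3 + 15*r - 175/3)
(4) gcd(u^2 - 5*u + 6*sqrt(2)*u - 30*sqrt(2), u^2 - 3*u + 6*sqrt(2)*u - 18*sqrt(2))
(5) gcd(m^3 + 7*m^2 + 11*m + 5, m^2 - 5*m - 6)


(1) = v - 4
(2) = gcd((c - 5)*(c + 4), (c - 4)*(c + 3)) = 1
(3) = gcd((r - 5/3)*(r + 2)*(r + 5), (r - 5/3)*(r + 5)*(r + 7)) = r^2 + 10*r/3 - 25/3
(4) = gcd((u - 5)*(u + 6*sqrt(2)), (u - 3)*(u + 6*sqrt(2))) = u + 6*sqrt(2)
(5) = m + 1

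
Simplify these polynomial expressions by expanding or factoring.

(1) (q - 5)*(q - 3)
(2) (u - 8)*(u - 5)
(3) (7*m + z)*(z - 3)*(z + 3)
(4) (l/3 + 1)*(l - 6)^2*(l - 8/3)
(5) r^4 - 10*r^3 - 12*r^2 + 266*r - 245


(1) = q^2 - 8*q + 15
(2) = u^2 - 13*u + 40
(3) = 7*m*z^2 - 63*m + z^3 - 9*z
(4) = l^4/3 - 35*l^3/9 + 8*l^2 + 36*l - 96
(5) = (r - 7)^2*(r - 1)*(r + 5)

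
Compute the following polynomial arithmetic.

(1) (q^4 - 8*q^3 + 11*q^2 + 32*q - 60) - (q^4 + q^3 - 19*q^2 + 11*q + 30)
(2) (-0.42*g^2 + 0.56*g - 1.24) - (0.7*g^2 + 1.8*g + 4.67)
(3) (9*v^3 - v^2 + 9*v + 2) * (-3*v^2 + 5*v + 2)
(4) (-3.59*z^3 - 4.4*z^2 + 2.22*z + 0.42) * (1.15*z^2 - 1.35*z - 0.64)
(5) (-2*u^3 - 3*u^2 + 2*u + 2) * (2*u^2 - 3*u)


(1) = -9*q^3 + 30*q^2 + 21*q - 90
(2) = -1.12*g^2 - 1.24*g - 5.91
(3) = -27*v^5 + 48*v^4 - 14*v^3 + 37*v^2 + 28*v + 4
(4) = -4.1285*z^5 - 0.2135*z^4 + 10.7906*z^3 + 0.302*z^2 - 1.9878*z - 0.2688
(5) = -4*u^5 + 13*u^3 - 2*u^2 - 6*u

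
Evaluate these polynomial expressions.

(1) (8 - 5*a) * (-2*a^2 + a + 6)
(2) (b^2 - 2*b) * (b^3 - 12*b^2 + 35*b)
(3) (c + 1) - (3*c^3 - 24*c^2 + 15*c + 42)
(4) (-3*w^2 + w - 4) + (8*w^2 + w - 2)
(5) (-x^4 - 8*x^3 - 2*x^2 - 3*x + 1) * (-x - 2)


(1) = 10*a^3 - 21*a^2 - 22*a + 48
(2) = b^5 - 14*b^4 + 59*b^3 - 70*b^2
(3) = -3*c^3 + 24*c^2 - 14*c - 41
(4) = 5*w^2 + 2*w - 6
(5) = x^5 + 10*x^4 + 18*x^3 + 7*x^2 + 5*x - 2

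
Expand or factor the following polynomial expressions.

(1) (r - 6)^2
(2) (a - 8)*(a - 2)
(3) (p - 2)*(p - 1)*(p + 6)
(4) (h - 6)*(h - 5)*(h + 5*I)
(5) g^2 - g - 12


(1) = r^2 - 12*r + 36
(2) = a^2 - 10*a + 16
(3) = p^3 + 3*p^2 - 16*p + 12
(4) = h^3 - 11*h^2 + 5*I*h^2 + 30*h - 55*I*h + 150*I
(5) = (g - 4)*(g + 3)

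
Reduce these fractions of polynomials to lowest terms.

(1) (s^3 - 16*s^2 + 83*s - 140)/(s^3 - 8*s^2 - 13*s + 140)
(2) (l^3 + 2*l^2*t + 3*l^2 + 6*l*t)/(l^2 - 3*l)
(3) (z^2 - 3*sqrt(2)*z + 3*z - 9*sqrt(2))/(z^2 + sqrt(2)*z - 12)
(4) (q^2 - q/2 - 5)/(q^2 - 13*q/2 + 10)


(1) = (s - 4)/(s + 4)
(2) = (l^2 + 2*l*t + 3*l + 6*t)/(l - 3)
(3) = (z^2 + z*(3 - 3*sqrt(2)) - 9*sqrt(2))/(z^2 + sqrt(2)*z - 12)
(4) = (q + 2)/(q - 4)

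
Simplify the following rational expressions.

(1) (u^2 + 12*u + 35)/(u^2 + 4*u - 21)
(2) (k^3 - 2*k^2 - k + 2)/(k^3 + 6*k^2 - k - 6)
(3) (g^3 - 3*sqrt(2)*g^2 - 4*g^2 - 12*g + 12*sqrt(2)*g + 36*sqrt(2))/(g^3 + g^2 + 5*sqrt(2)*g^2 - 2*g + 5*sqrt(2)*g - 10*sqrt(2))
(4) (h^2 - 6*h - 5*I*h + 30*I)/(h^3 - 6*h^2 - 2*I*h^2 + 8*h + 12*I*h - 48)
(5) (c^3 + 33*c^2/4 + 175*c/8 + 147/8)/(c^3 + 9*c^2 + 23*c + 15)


(1) = (u + 5)/(u - 3)
(2) = (k - 2)/(k + 6)
(3) = (g^2 + g*(-6 - 3*sqrt(2)) + 18*sqrt(2))/(g^2 + g*(-1 + 5*sqrt(2)) - 5*sqrt(2))
(4) = (h - 5*I)/(h^2 - 2*I*h + 8)
(5) = (8*c^2 + 42*c + 49)/(8*c^2 + 48*c + 40)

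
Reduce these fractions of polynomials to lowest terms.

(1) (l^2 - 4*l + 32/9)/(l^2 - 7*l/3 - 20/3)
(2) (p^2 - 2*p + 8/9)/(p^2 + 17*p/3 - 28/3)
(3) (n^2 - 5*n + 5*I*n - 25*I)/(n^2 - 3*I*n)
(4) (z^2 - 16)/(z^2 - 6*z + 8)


(1) = (9*l^2 - 36*l + 32)/(9*l^2 - 21*l - 60)
(2) = (3*p - 2)/(3*p + 21)
(3) = (n^2 + n*(-5 + 5*I) - 25*I)/(n^2 - 3*I*n)
(4) = (z + 4)/(z - 2)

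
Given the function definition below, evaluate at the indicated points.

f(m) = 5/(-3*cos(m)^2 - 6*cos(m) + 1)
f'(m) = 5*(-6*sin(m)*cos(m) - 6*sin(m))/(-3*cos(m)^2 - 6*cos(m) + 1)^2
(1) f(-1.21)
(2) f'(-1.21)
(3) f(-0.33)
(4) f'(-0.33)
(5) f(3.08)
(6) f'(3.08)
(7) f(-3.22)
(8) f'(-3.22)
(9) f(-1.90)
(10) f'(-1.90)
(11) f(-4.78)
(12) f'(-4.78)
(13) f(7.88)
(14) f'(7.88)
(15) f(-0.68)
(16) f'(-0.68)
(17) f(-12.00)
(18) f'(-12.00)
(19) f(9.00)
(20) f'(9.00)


(1) = -3.35
(2) = 17.06
(3) = -0.68
(4) = 0.35
(5) = 1.25
(6) = -0.00
(7) = 1.25
(8) = -0.00
(9) = 1.90
(10) = 2.79
(11) = 8.61
(12) = -94.68
(13) = 4.33
(14) = -21.93
(15) = -0.91
(16) = 1.12
(17) = -0.81
(18) = -0.77
(19) = 1.26
(20) = -0.07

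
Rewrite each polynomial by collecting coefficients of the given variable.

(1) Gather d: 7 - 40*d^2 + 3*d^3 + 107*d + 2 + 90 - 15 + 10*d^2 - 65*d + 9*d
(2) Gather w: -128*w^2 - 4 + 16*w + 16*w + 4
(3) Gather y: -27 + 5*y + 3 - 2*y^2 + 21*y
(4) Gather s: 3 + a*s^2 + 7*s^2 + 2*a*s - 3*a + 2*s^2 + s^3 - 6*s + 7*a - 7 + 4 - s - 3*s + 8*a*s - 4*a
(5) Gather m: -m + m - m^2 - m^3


(1) = 3*d^3 - 30*d^2 + 51*d + 84
(2) = -128*w^2 + 32*w
(3) = -2*y^2 + 26*y - 24
(4) = s^3 + s^2*(a + 9) + s*(10*a - 10)
(5) = -m^3 - m^2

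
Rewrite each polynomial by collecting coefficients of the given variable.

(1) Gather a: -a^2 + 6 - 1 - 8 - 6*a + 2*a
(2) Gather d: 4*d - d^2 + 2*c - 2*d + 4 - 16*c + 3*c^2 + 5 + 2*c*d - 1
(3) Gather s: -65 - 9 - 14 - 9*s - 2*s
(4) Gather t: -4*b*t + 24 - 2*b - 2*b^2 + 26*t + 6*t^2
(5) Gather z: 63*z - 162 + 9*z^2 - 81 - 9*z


(1) = -a^2 - 4*a - 3
(2) = 3*c^2 - 14*c - d^2 + d*(2*c + 2) + 8
(3) = -11*s - 88
(4) = -2*b^2 - 2*b + 6*t^2 + t*(26 - 4*b) + 24
(5) = 9*z^2 + 54*z - 243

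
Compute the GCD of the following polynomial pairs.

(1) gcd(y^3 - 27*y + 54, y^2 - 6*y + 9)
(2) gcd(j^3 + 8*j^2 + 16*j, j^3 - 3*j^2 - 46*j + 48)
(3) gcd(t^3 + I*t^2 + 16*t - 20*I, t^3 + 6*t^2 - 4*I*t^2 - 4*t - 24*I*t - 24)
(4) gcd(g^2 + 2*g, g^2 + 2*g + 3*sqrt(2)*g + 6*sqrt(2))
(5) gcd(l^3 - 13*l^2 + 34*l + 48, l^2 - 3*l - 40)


(1) = y^2 - 6*y + 9
(2) = gcd(j*(j + 4)^2, (j - 8)*(j - 1)*(j + 6)) = 1
(3) = gcd((t - 2*I)^2*(t + 5*I), (t + 6)*(t - 2*I)^2) = t^2 - 4*I*t - 4
(4) = g + 2
(5) = l - 8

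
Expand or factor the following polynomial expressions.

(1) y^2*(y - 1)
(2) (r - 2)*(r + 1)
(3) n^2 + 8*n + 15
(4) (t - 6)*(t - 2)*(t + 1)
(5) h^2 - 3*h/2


(1) = y^3 - y^2
(2) = r^2 - r - 2
(3) = (n + 3)*(n + 5)
(4) = t^3 - 7*t^2 + 4*t + 12
(5) = h*(h - 3/2)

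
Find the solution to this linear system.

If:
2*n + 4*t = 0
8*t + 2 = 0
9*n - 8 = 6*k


Then:
k = -7/12
n = 1/2
t = -1/4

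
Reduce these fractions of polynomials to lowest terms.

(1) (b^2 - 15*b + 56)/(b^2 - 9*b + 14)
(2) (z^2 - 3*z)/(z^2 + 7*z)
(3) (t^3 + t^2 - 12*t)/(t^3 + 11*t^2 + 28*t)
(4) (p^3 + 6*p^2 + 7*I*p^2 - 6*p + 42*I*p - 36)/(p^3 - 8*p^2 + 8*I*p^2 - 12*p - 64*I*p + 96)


(1) = (b - 8)/(b - 2)
(2) = (z - 3)/(z + 7)
(3) = (t - 3)/(t + 7)
(4) = (p^2 + p*(6 + I) + 6*I)/(p^2 + p*(-8 + 2*I) - 16*I)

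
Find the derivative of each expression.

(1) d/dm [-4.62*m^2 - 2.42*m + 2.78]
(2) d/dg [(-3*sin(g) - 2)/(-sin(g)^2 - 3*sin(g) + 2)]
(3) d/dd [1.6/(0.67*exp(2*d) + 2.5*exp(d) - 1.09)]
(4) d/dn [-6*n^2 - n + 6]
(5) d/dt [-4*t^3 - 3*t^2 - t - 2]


(1) = -9.24*m - 2.42
(2) = (-4*sin(g) + 3*cos(g)^2 - 15)*cos(g)/(sin(g)^2 + 3*sin(g) - 2)^2
(3) = (-2.144*exp(d) - 4.0)*exp(d)/(0.67*exp(2*d) + 2.5*exp(d) - 1.09)^2
(4) = -12*n - 1
(5) = -12*t^2 - 6*t - 1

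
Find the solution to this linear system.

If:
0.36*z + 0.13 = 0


Then:
z = -0.36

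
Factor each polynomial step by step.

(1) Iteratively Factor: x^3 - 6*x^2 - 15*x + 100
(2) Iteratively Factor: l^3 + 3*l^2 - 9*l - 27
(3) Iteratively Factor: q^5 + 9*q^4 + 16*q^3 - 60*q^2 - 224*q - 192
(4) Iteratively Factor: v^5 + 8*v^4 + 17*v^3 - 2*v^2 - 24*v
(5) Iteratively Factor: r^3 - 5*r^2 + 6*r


(1) = (x + 4)*(x^2 - 10*x + 25) = (x - 5)*(x + 4)*(x - 5)
(2) = (l + 3)*(l^2 - 9) = (l + 3)^2*(l - 3)
(3) = (q + 2)*(q^4 + 7*q^3 + 2*q^2 - 64*q - 96) = (q + 2)*(q + 4)*(q^3 + 3*q^2 - 10*q - 24) = (q - 3)*(q + 2)*(q + 4)*(q^2 + 6*q + 8) = (q - 3)*(q + 2)^2*(q + 4)*(q + 4)
(4) = (v + 2)*(v^4 + 6*v^3 + 5*v^2 - 12*v) = v*(v + 2)*(v^3 + 6*v^2 + 5*v - 12) = v*(v - 1)*(v + 2)*(v^2 + 7*v + 12) = v*(v - 1)*(v + 2)*(v + 3)*(v + 4)
(5) = (r)*(r^2 - 5*r + 6) = r*(r - 3)*(r - 2)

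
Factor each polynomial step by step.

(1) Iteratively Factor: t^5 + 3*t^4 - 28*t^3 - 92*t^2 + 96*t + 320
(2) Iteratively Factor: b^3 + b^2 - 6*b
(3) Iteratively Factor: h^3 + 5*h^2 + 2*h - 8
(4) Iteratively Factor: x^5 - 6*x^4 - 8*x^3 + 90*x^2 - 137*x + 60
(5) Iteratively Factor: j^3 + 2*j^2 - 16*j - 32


(1) = (t + 4)*(t^4 - t^3 - 24*t^2 + 4*t + 80) = (t + 2)*(t + 4)*(t^3 - 3*t^2 - 18*t + 40) = (t + 2)*(t + 4)^2*(t^2 - 7*t + 10) = (t - 2)*(t + 2)*(t + 4)^2*(t - 5)
(2) = (b - 2)*(b^2 + 3*b) = b*(b - 2)*(b + 3)
(3) = (h + 2)*(h^2 + 3*h - 4) = (h - 1)*(h + 2)*(h + 4)
(4) = (x - 1)*(x^4 - 5*x^3 - 13*x^2 + 77*x - 60) = (x - 1)^2*(x^3 - 4*x^2 - 17*x + 60) = (x - 3)*(x - 1)^2*(x^2 - x - 20) = (x - 3)*(x - 1)^2*(x + 4)*(x - 5)
(5) = (j + 4)*(j^2 - 2*j - 8) = (j + 2)*(j + 4)*(j - 4)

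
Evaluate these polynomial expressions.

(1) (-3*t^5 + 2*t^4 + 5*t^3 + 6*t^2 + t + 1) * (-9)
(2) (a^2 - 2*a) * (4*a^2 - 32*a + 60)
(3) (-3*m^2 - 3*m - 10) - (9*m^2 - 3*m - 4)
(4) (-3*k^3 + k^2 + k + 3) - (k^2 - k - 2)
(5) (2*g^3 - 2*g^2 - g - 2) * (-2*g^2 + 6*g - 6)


(1) = 27*t^5 - 18*t^4 - 45*t^3 - 54*t^2 - 9*t - 9
(2) = 4*a^4 - 40*a^3 + 124*a^2 - 120*a
(3) = -12*m^2 - 6
(4) = -3*k^3 + 2*k + 5
(5) = -4*g^5 + 16*g^4 - 22*g^3 + 10*g^2 - 6*g + 12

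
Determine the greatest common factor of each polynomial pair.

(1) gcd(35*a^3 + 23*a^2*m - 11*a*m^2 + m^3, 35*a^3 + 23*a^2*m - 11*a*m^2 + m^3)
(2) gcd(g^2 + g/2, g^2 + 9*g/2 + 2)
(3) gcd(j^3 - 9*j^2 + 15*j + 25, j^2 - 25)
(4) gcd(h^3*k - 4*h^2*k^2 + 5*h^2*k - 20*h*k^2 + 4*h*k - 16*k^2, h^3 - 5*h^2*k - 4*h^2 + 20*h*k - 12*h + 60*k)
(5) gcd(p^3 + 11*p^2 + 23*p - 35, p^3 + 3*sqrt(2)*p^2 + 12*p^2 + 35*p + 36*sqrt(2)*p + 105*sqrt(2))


(1) = gcd((-7*a + m)*(-5*a + m)*(a + m), (-7*a + m)*(-5*a + m)*(a + m)) = 35*a^3 + 23*a^2*m - 11*a*m^2 + m^3
(2) = g + 1/2
(3) = j - 5
(4) = gcd((h + 4)*(h - 4*k)*(h*k + k), (h - 6)*(h + 2)*(h - 5*k)) = 1
(5) = p^2 + 12*p + 35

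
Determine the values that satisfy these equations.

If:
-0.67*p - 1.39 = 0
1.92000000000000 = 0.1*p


Then:
No Solution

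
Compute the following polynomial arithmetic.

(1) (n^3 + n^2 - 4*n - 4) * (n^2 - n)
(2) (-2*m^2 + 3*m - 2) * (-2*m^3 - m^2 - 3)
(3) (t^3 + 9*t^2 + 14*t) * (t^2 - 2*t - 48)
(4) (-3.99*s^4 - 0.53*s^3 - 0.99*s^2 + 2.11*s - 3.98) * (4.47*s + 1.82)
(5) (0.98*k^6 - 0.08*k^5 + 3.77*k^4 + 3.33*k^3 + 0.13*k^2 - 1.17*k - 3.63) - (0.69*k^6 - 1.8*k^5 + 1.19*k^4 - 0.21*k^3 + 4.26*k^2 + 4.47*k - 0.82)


(1) = n^5 - 5*n^3 + 4*n
(2) = 4*m^5 - 4*m^4 + m^3 + 8*m^2 - 9*m + 6
(3) = t^5 + 7*t^4 - 52*t^3 - 460*t^2 - 672*t
(4) = -17.8353*s^5 - 9.6309*s^4 - 5.3899*s^3 + 7.6299*s^2 - 13.9504*s - 7.2436
(5) = 0.29*k^6 + 1.72*k^5 + 2.58*k^4 + 3.54*k^3 - 4.13*k^2 - 5.64*k - 2.81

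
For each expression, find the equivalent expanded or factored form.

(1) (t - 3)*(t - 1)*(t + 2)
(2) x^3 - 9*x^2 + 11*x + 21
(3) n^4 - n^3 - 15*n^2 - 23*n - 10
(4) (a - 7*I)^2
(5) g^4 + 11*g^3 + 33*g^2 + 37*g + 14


(1) = t^3 - 2*t^2 - 5*t + 6
(2) = (x - 7)*(x - 3)*(x + 1)
(3) = (n - 5)*(n + 1)^2*(n + 2)
(4) = a^2 - 14*I*a - 49
(5) = (g + 1)^2*(g + 2)*(g + 7)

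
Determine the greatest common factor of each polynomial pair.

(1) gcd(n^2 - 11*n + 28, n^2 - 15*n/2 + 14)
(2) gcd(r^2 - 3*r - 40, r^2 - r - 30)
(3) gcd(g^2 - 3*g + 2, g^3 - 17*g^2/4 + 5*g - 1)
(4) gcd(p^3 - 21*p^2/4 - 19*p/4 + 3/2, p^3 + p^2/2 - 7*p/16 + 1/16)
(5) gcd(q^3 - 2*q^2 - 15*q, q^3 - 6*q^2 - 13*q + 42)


(1) = n - 4
(2) = gcd((r - 8)*(r + 5), (r - 6)*(r + 5)) = r + 5
(3) = gcd((g - 2)*(g - 1), (g - 2)^2*(g - 1/4)) = g - 2
(4) = p^2 + 3*p/4 - 1/4
(5) = gcd(q*(q - 5)*(q + 3), (q - 7)*(q - 2)*(q + 3)) = q + 3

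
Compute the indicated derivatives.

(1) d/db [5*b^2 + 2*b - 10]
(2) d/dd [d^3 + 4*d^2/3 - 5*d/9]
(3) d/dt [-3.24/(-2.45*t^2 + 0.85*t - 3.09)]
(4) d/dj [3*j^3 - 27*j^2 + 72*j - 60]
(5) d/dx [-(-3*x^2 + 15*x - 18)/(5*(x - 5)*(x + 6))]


(1) = 10*b + 2
(2) = 3*d^2 + 8*d/3 - 5/9
(3) = (2.754 - 15.876*t)/(2.45*t^2 - 0.85*t + 3.09)^2
(4) = 9*j^2 - 54*j + 72
(5) = 18*(x^2 - 12*x + 24)/(5*(x^4 + 2*x^3 - 59*x^2 - 60*x + 900))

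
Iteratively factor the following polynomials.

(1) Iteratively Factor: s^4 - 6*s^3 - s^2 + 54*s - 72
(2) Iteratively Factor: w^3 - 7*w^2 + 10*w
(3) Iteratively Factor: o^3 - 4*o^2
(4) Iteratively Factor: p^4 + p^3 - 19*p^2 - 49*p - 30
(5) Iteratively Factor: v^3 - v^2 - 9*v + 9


(1) = (s - 4)*(s^3 - 2*s^2 - 9*s + 18) = (s - 4)*(s - 3)*(s^2 + s - 6) = (s - 4)*(s - 3)*(s - 2)*(s + 3)
(2) = (w)*(w^2 - 7*w + 10) = w*(w - 5)*(w - 2)
(3) = (o)*(o^2 - 4*o) = o*(o - 4)*(o)
(4) = (p - 5)*(p^3 + 6*p^2 + 11*p + 6) = (p - 5)*(p + 2)*(p^2 + 4*p + 3) = (p - 5)*(p + 2)*(p + 3)*(p + 1)
(5) = (v + 3)*(v^2 - 4*v + 3) = (v - 3)*(v + 3)*(v - 1)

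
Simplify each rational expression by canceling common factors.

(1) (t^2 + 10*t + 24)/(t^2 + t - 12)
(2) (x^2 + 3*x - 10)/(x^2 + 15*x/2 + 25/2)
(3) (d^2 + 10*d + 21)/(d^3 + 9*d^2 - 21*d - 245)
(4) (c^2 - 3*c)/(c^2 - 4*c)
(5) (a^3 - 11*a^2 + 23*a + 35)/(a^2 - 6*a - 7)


(1) = (t + 6)/(t - 3)
(2) = (2*x - 4)/(2*x + 5)
(3) = (d + 3)/(d^2 + 2*d - 35)
(4) = (c - 3)/(c - 4)
(5) = a - 5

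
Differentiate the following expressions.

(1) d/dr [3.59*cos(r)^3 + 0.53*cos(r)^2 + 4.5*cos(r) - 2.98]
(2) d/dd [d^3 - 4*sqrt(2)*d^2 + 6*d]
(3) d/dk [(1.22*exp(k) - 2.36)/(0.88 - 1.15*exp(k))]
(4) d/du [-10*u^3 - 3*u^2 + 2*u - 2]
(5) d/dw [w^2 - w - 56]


(1) = (10.77*sin(r)^2 - 1.06*cos(r) - 15.27)*sin(r)
(2) = 3*d^2 - 8*sqrt(2)*d + 6
(3) = -1.6404*exp(k)/(1.15*exp(k) - 0.88)^2
(4) = -30*u^2 - 6*u + 2
(5) = 2*w - 1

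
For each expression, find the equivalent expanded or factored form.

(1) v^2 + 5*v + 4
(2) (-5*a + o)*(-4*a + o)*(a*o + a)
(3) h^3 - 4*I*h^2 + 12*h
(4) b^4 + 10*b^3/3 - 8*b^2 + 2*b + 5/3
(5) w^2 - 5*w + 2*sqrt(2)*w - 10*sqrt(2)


(1) = (v + 1)*(v + 4)
(2) = 20*a^3*o + 20*a^3 - 9*a^2*o^2 - 9*a^2*o + a*o^3 + a*o^2
(3) = h*(h - 6*I)*(h + 2*I)
(4) = (b - 1)^2*(b + 1/3)*(b + 5)
(5) = (w - 5)*(w + 2*sqrt(2))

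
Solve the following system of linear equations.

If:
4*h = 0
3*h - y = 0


Then:
h = 0
y = 0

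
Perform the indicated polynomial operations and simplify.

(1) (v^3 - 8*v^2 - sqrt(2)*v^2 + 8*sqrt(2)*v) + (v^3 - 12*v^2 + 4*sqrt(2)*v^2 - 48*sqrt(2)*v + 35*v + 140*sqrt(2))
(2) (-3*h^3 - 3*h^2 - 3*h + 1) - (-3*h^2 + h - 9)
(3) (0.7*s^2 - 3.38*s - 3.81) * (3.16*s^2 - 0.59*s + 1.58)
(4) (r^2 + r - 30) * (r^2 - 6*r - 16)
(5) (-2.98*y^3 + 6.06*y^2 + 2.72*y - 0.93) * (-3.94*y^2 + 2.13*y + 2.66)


(1) = 2*v^3 - 20*v^2 + 3*sqrt(2)*v^2 - 40*sqrt(2)*v + 35*v + 140*sqrt(2)
(2) = -3*h^3 - 4*h + 10
(3) = 2.212*s^4 - 11.0938*s^3 - 8.9394*s^2 - 3.0925*s - 6.0198
(4) = r^4 - 5*r^3 - 52*r^2 + 164*r + 480
(5) = 11.7412*y^5 - 30.2238*y^4 - 5.7358*y^3 + 25.5774*y^2 + 5.2543*y - 2.4738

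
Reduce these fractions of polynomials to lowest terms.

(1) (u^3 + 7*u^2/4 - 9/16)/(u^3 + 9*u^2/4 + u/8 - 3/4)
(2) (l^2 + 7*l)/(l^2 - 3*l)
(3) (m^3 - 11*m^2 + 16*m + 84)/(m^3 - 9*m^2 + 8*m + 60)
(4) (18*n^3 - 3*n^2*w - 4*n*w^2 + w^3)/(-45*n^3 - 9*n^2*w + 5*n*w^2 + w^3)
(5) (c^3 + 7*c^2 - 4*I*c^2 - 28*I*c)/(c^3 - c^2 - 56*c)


(1) = (2*u + 3)/(2*u + 4)
(2) = (l + 7)/(l - 3)
(3) = (m - 7)/(m - 5)
(4) = (-6*n^2 - n*w + w^2)/(15*n^2 + 8*n*w + w^2)
(5) = (c - 4*I)/(c - 8)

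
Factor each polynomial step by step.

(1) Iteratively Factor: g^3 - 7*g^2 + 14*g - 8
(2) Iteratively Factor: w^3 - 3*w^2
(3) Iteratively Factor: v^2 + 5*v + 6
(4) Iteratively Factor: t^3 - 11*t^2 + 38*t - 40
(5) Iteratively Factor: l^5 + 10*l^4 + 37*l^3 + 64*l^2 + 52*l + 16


(1) = (g - 4)*(g^2 - 3*g + 2) = (g - 4)*(g - 1)*(g - 2)
(2) = (w)*(w^2 - 3*w) = w^2*(w - 3)
(3) = (v + 3)*(v + 2)
(4) = (t - 5)*(t^2 - 6*t + 8) = (t - 5)*(t - 4)*(t - 2)
(5) = (l + 1)*(l^4 + 9*l^3 + 28*l^2 + 36*l + 16) = (l + 1)*(l + 2)*(l^3 + 7*l^2 + 14*l + 8) = (l + 1)*(l + 2)^2*(l^2 + 5*l + 4) = (l + 1)*(l + 2)^2*(l + 4)*(l + 1)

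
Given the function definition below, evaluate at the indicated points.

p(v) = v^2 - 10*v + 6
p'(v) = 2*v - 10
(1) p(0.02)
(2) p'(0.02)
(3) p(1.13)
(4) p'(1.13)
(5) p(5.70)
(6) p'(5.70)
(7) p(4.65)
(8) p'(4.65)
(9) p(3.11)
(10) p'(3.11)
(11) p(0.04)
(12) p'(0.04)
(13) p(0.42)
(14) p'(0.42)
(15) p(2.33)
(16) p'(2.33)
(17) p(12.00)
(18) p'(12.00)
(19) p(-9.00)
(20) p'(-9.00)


(1) = 5.80
(2) = -9.96
(3) = -4.02
(4) = -7.74
(5) = -18.51
(6) = 1.40
(7) = -18.88
(8) = -0.70
(9) = -15.43
(10) = -3.78
(11) = 5.60
(12) = -9.92
(13) = 1.98
(14) = -9.16
(15) = -11.87
(16) = -5.34
(17) = 30.00
(18) = 14.00
(19) = 177.00
(20) = -28.00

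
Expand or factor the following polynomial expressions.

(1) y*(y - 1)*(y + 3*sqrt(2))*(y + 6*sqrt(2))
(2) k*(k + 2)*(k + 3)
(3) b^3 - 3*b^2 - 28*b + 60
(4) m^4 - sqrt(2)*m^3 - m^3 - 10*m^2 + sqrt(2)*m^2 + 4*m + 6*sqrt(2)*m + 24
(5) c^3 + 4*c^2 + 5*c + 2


(1) = y^4 - y^3 + 9*sqrt(2)*y^3 - 9*sqrt(2)*y^2 + 36*y^2 - 36*y
(2) = k^3 + 5*k^2 + 6*k
(3) = (b - 6)*(b - 2)*(b + 5)
(4) = (m - 3)*(m + 2)*(m - 2*sqrt(2))*(m + sqrt(2))
(5) = (c + 1)^2*(c + 2)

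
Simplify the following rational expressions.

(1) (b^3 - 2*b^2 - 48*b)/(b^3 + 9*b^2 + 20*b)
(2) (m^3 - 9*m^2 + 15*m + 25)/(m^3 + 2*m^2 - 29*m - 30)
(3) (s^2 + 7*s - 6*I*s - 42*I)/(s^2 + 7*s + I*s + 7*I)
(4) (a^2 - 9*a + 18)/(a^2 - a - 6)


(1) = (b^2 - 2*b - 48)/(b^2 + 9*b + 20)
(2) = (m - 5)/(m + 6)
(3) = (s - 6*I)/(s + I)
(4) = (a - 6)/(a + 2)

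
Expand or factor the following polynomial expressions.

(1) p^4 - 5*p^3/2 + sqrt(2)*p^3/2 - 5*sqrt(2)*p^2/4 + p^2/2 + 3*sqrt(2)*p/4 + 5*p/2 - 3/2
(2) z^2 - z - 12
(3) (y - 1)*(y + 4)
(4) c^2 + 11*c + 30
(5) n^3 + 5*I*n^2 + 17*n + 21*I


(1) = (p - 3/2)*(p - 1)*(p - sqrt(2)/2)*(p + sqrt(2))
(2) = (z - 4)*(z + 3)
(3) = y^2 + 3*y - 4
(4) = (c + 5)*(c + 6)
(5) = (n - 3*I)*(n + I)*(n + 7*I)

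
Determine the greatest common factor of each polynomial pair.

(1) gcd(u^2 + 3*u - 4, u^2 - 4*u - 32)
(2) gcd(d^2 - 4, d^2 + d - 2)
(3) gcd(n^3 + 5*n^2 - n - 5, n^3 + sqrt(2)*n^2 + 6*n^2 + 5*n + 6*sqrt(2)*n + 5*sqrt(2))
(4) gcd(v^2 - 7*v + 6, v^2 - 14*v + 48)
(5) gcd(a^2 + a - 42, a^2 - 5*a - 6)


(1) = u + 4
(2) = gcd((d - 2)*(d + 2), (d - 1)*(d + 2)) = d + 2
(3) = gcd((n - 1)*(n + 1)*(n + 5), (n + 1)*(n + 5)*(n + sqrt(2))) = n^2 + 6*n + 5
(4) = v - 6
(5) = a - 6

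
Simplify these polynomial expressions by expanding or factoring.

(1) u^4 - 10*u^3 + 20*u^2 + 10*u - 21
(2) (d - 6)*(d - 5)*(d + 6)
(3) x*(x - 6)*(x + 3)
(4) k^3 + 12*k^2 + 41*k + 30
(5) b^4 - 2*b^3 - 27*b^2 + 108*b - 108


(1) = (u - 7)*(u - 3)*(u - 1)*(u + 1)
(2) = d^3 - 5*d^2 - 36*d + 180
(3) = x^3 - 3*x^2 - 18*x
(4) = (k + 1)*(k + 5)*(k + 6)
(5) = (b - 3)^2*(b - 2)*(b + 6)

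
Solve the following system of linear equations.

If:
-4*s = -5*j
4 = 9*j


Then:
j = 4/9
s = 5/9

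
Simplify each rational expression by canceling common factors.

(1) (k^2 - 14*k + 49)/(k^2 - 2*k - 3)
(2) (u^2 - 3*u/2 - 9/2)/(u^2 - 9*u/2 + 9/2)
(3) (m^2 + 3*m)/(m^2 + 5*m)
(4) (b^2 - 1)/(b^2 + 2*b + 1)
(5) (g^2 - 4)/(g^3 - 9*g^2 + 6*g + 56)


(1) = (k^2 - 14*k + 49)/(k^2 - 2*k - 3)
(2) = (2*u + 3)/(2*u - 3)
(3) = (m + 3)/(m + 5)
(4) = (b - 1)/(b + 1)
(5) = (g - 2)/(g^2 - 11*g + 28)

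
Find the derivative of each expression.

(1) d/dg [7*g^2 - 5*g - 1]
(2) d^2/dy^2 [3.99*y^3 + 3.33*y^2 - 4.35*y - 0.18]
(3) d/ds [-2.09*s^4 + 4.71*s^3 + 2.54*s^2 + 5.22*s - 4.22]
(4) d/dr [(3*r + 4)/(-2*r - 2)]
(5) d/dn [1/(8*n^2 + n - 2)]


(1) = 14*g - 5
(2) = 23.94*y + 6.66
(3) = -8.36*s^3 + 14.13*s^2 + 5.08*s + 5.22
(4) = 1/(2*(r + 1)^2)
(5) = (-16*n - 1)/(8*n^2 + n - 2)^2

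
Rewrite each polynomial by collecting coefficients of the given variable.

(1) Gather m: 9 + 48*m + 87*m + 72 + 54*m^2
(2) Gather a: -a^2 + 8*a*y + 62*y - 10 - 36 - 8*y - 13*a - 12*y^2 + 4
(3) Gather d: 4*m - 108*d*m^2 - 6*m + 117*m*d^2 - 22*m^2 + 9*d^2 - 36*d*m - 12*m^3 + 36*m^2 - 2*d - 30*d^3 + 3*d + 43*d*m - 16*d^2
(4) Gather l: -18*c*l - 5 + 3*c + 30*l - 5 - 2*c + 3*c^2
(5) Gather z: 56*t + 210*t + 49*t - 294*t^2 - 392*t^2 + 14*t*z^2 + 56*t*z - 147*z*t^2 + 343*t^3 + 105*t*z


(1) = 54*m^2 + 135*m + 81
(2) = -a^2 + a*(8*y - 13) - 12*y^2 + 54*y - 42
(3) = -30*d^3 + d^2*(117*m - 7) + d*(-108*m^2 + 7*m + 1) - 12*m^3 + 14*m^2 - 2*m
(4) = 3*c^2 + c + l*(30 - 18*c) - 10
(5) = 343*t^3 - 686*t^2 + 14*t*z^2 + 315*t + z*(-147*t^2 + 161*t)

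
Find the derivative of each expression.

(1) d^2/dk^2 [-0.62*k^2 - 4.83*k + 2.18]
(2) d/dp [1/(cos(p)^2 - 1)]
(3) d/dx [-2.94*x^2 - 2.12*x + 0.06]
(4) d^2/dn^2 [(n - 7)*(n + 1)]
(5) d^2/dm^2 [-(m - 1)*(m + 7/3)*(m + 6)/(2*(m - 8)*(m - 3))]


(1) = -1.24000000000000
(2) = 2*cos(p)/sin(p)^3
(3) = -5.88*x - 2.12
(4) = 2
(5) = 2*(-275*m^3 + 2043*m^2 - 2673*m - 6543)/(3*(m^6 - 33*m^5 + 435*m^4 - 2915*m^3 + 10440*m^2 - 19008*m + 13824))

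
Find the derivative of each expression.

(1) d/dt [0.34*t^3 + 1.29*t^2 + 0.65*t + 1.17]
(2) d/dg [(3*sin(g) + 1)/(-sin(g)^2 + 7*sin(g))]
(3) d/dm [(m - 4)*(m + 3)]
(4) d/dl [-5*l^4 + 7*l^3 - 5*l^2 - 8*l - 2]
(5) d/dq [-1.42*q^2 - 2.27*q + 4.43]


(1) = 1.02*t^2 + 2.58*t + 0.65
(2) = (3*cos(g) + 2/tan(g) - 7*cos(g)/sin(g)^2)/(sin(g) - 7)^2
(3) = 2*m - 1
(4) = -20*l^3 + 21*l^2 - 10*l - 8
(5) = -2.84*q - 2.27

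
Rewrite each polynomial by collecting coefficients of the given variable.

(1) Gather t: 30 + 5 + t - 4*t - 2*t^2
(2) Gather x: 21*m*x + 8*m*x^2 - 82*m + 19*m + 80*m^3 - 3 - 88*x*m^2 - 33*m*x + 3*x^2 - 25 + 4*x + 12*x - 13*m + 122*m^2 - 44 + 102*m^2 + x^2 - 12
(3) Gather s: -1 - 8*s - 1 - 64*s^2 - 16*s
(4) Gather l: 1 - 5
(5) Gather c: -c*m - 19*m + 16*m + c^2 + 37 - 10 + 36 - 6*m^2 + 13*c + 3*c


(1) = -2*t^2 - 3*t + 35
(2) = 80*m^3 + 224*m^2 - 76*m + x^2*(8*m + 4) + x*(-88*m^2 - 12*m + 16) - 84
(3) = -64*s^2 - 24*s - 2
(4) = -4
(5) = c^2 + c*(16 - m) - 6*m^2 - 3*m + 63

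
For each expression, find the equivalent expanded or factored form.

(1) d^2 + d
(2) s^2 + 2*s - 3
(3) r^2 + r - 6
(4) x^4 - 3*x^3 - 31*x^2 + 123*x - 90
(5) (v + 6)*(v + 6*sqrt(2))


(1) = d*(d + 1)
(2) = (s - 1)*(s + 3)
(3) = (r - 2)*(r + 3)
(4) = (x - 5)*(x - 3)*(x - 1)*(x + 6)
(5) = v^2 + 6*v + 6*sqrt(2)*v + 36*sqrt(2)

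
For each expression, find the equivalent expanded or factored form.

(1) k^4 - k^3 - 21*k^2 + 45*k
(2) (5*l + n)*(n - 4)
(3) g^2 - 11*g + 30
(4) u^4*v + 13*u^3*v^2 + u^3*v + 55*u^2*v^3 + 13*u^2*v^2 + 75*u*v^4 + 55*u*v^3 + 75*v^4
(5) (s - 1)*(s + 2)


(1) = k*(k - 3)^2*(k + 5)
(2) = 5*l*n - 20*l + n^2 - 4*n
(3) = (g - 6)*(g - 5)
(4) = (u + 3*v)*(u + 5*v)^2*(u*v + v)
(5) = s^2 + s - 2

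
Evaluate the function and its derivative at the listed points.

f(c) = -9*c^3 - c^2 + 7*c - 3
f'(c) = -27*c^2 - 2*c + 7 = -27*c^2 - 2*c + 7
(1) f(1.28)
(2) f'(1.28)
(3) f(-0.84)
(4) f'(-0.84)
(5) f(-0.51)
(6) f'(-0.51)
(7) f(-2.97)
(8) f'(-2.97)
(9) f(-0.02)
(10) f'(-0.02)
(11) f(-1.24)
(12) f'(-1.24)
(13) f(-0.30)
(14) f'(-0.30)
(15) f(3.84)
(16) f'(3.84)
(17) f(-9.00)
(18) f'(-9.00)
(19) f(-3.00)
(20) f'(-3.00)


(1) = -14.55
(2) = -39.80
(3) = -4.25
(4) = -10.37
(5) = -5.64
(6) = 1.00
(7) = 203.17
(8) = -225.22
(9) = -3.14
(10) = 7.03
(11) = 3.94
(12) = -32.04
(13) = -4.95
(14) = 5.17
(15) = -500.47
(16) = -398.81
(17) = 6414.00
(18) = -2162.00
(19) = 210.00
(20) = -230.00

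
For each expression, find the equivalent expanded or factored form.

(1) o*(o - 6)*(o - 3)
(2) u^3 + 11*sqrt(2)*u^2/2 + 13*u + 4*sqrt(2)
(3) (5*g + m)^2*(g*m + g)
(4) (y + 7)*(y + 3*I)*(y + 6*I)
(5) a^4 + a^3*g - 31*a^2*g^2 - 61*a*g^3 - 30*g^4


(1) = o^3 - 9*o^2 + 18*o
(2) = (u + sqrt(2)/2)*(u + sqrt(2))*(u + 4*sqrt(2))
(3) = 25*g^3*m + 25*g^3 + 10*g^2*m^2 + 10*g^2*m + g*m^3 + g*m^2
(4) = y^3 + 7*y^2 + 9*I*y^2 - 18*y + 63*I*y - 126
(5) = (a - 6*g)*(a + g)^2*(a + 5*g)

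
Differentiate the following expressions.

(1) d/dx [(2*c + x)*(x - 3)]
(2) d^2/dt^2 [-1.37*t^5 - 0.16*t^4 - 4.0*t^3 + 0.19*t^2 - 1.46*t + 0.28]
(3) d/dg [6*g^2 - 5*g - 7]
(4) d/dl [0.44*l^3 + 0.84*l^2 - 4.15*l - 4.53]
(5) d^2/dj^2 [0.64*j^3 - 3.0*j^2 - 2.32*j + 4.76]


(1) = 2*c + 2*x - 3
(2) = -27.4*t^3 - 1.92*t^2 - 24.0*t + 0.38
(3) = 12*g - 5
(4) = 1.32*l^2 + 1.68*l - 4.15
(5) = 3.84*j - 6.0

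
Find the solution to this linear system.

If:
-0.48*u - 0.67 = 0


Then:
u = -1.40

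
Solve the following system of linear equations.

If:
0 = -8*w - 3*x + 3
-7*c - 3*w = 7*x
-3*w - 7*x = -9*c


Then:
c = 0
w = 21/47
x = -9/47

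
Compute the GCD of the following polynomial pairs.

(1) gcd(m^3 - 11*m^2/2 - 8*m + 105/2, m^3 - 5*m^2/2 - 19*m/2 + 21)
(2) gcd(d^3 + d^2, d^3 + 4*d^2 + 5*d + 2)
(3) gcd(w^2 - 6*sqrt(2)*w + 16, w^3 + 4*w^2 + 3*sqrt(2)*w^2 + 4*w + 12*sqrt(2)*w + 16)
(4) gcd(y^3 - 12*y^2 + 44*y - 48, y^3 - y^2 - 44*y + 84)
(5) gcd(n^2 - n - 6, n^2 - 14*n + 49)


(1) = gcd((m - 5)*(m - 7/2)*(m + 3), (m - 7/2)*(m - 2)*(m + 3)) = m^2 - m/2 - 21/2
(2) = d + 1
(3) = 1
(4) = y^2 - 8*y + 12
(5) = gcd((n - 3)*(n + 2), (n - 7)^2) = 1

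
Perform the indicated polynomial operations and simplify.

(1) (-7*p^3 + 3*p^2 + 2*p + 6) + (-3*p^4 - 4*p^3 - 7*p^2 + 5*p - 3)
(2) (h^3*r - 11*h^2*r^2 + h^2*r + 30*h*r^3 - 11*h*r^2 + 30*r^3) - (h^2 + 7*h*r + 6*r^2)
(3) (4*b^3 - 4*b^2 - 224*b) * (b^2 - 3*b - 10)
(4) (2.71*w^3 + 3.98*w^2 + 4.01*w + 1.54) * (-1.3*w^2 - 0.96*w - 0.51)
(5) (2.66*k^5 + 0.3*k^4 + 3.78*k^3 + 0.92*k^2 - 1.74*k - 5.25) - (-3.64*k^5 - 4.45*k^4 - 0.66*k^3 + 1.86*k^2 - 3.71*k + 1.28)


(1) = -3*p^4 - 11*p^3 - 4*p^2 + 7*p + 3
(2) = h^3*r - 11*h^2*r^2 + h^2*r - h^2 + 30*h*r^3 - 11*h*r^2 - 7*h*r + 30*r^3 - 6*r^2
(3) = 4*b^5 - 16*b^4 - 252*b^3 + 712*b^2 + 2240*b
(4) = -3.523*w^5 - 7.7756*w^4 - 10.4159*w^3 - 7.8814*w^2 - 3.5235*w - 0.7854
(5) = 6.3*k^5 + 4.75*k^4 + 4.44*k^3 - 0.94*k^2 + 1.97*k - 6.53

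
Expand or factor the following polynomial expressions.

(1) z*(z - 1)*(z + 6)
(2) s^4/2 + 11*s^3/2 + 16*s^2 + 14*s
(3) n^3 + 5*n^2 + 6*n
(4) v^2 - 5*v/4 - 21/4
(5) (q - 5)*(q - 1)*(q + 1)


(1) = z^3 + 5*z^2 - 6*z
(2) = s*(s/2 + 1)*(s + 2)*(s + 7)
(3) = n*(n + 2)*(n + 3)
(4) = (v - 3)*(v + 7/4)
(5) = q^3 - 5*q^2 - q + 5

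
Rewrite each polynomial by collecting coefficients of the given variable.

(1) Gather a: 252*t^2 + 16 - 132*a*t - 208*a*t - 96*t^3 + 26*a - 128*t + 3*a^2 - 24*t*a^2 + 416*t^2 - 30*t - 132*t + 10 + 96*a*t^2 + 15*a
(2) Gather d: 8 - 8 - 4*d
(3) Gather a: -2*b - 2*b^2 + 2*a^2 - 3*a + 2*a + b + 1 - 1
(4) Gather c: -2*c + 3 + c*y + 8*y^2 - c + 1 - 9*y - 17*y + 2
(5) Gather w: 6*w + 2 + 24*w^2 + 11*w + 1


(1) = a^2*(3 - 24*t) + a*(96*t^2 - 340*t + 41) - 96*t^3 + 668*t^2 - 290*t + 26
(2) = -4*d
(3) = 2*a^2 - a - 2*b^2 - b
(4) = c*(y - 3) + 8*y^2 - 26*y + 6
(5) = 24*w^2 + 17*w + 3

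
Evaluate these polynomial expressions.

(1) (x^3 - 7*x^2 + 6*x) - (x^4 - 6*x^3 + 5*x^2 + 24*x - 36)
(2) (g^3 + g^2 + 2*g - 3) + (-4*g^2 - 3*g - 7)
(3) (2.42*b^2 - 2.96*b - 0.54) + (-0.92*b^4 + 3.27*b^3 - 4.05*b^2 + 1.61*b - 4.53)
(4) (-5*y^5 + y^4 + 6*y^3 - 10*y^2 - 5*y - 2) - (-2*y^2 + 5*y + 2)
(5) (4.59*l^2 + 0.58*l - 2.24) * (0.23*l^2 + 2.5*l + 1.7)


(1) = -x^4 + 7*x^3 - 12*x^2 - 18*x + 36
(2) = g^3 - 3*g^2 - g - 10
(3) = -0.92*b^4 + 3.27*b^3 - 1.63*b^2 - 1.35*b - 5.07
(4) = -5*y^5 + y^4 + 6*y^3 - 8*y^2 - 10*y - 4
(5) = 1.0557*l^4 + 11.6084*l^3 + 8.7378*l^2 - 4.614*l - 3.808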